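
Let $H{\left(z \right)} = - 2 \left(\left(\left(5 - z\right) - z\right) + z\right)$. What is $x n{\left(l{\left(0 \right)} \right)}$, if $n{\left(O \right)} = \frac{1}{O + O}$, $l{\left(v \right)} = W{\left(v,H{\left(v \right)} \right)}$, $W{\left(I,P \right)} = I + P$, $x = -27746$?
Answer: $\frac{13873}{10} \approx 1387.3$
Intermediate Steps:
$H{\left(z \right)} = -10 + 2 z$ ($H{\left(z \right)} = - 2 \left(\left(5 - 2 z\right) + z\right) = - 2 \left(5 - z\right) = -10 + 2 z$)
$l{\left(v \right)} = -10 + 3 v$ ($l{\left(v \right)} = v + \left(-10 + 2 v\right) = -10 + 3 v$)
$n{\left(O \right)} = \frac{1}{2 O}$
$x n{\left(l{\left(0 \right)} \right)} = - 27746 \frac{1}{2 \left(-10 + 3 \cdot 0\right)} = - 27746 \frac{1}{2 \left(-10 + 0\right)} = - 27746 \frac{1}{2 \left(-10\right)} = - 27746 \cdot \frac{1}{2} \left(- \frac{1}{10}\right) = \left(-27746\right) \left(- \frac{1}{20}\right) = \frac{13873}{10}$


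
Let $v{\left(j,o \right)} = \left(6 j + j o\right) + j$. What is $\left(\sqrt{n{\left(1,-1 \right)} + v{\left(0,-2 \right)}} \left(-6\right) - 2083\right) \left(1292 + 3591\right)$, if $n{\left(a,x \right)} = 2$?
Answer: $-10171289 - 29298 \sqrt{2} \approx -1.0213 \cdot 10^{7}$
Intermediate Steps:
$v{\left(j,o \right)} = 7 j + j o$
$\left(\sqrt{n{\left(1,-1 \right)} + v{\left(0,-2 \right)}} \left(-6\right) - 2083\right) \left(1292 + 3591\right) = \left(\sqrt{2 + 0 \left(7 - 2\right)} \left(-6\right) - 2083\right) \left(1292 + 3591\right) = \left(\sqrt{2 + 0 \cdot 5} \left(-6\right) - 2083\right) 4883 = \left(\sqrt{2 + 0} \left(-6\right) - 2083\right) 4883 = \left(\sqrt{2} \left(-6\right) - 2083\right) 4883 = \left(- 6 \sqrt{2} - 2083\right) 4883 = \left(-2083 - 6 \sqrt{2}\right) 4883 = -10171289 - 29298 \sqrt{2}$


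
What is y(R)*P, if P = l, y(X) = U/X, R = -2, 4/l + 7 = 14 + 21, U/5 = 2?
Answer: -5/7 ≈ -0.71429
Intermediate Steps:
U = 10 (U = 5*2 = 10)
l = ⅐ (l = 4/(-7 + (14 + 21)) = 4/(-7 + 35) = 4/28 = 4*(1/28) = ⅐ ≈ 0.14286)
y(X) = 10/X
P = ⅐ ≈ 0.14286
y(R)*P = (10/(-2))*(⅐) = (10*(-½))*(⅐) = -5*⅐ = -5/7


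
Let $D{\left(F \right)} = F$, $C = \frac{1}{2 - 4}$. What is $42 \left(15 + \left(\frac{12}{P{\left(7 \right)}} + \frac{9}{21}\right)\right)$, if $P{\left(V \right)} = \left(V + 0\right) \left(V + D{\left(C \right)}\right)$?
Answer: $\frac{8568}{13} \approx 659.08$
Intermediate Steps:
$C = - \frac{1}{2}$ ($C = \frac{1}{-2} = - \frac{1}{2} \approx -0.5$)
$P{\left(V \right)} = V \left(- \frac{1}{2} + V\right)$ ($P{\left(V \right)} = \left(V + 0\right) \left(V - \frac{1}{2}\right) = V \left(- \frac{1}{2} + V\right)$)
$42 \left(15 + \left(\frac{12}{P{\left(7 \right)}} + \frac{9}{21}\right)\right) = 42 \left(15 + \left(\frac{12}{7 \left(- \frac{1}{2} + 7\right)} + \frac{9}{21}\right)\right) = 42 \left(15 + \left(\frac{12}{7 \cdot \frac{13}{2}} + 9 \cdot \frac{1}{21}\right)\right) = 42 \left(15 + \left(\frac{12}{\frac{91}{2}} + \frac{3}{7}\right)\right) = 42 \left(15 + \left(12 \cdot \frac{2}{91} + \frac{3}{7}\right)\right) = 42 \left(15 + \left(\frac{24}{91} + \frac{3}{7}\right)\right) = 42 \left(15 + \frac{9}{13}\right) = 42 \cdot \frac{204}{13} = \frac{8568}{13}$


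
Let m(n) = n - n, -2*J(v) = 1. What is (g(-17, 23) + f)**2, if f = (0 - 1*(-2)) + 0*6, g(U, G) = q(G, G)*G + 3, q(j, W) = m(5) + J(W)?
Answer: 169/4 ≈ 42.250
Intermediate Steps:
J(v) = -1/2 (J(v) = -1/2*1 = -1/2)
m(n) = 0
q(j, W) = -1/2 (q(j, W) = 0 - 1/2 = -1/2)
g(U, G) = 3 - G/2 (g(U, G) = -G/2 + 3 = 3 - G/2)
f = 2 (f = (0 + 2) + 0 = 2 + 0 = 2)
(g(-17, 23) + f)**2 = ((3 - 1/2*23) + 2)**2 = ((3 - 23/2) + 2)**2 = (-17/2 + 2)**2 = (-13/2)**2 = 169/4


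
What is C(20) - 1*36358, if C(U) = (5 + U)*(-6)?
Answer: -36508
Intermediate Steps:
C(U) = -30 - 6*U
C(20) - 1*36358 = (-30 - 6*20) - 1*36358 = (-30 - 120) - 36358 = -150 - 36358 = -36508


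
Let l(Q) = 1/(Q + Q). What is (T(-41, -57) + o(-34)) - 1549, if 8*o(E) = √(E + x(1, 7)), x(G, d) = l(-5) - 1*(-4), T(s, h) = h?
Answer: -1606 + I*√3010/80 ≈ -1606.0 + 0.68579*I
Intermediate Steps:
l(Q) = 1/(2*Q)
x(G, d) = 39/10 (x(G, d) = (½)/(-5) - 1*(-4) = (½)*(-⅕) + 4 = -⅒ + 4 = 39/10)
o(E) = √(39/10 + E)/8 (o(E) = √(E + 39/10)/8 = √(39/10 + E)/8)
(T(-41, -57) + o(-34)) - 1549 = (-57 + √(390 + 100*(-34))/80) - 1549 = (-57 + √(390 - 3400)/80) - 1549 = (-57 + √(-3010)/80) - 1549 = (-57 + (I*√3010)/80) - 1549 = (-57 + I*√3010/80) - 1549 = -1606 + I*√3010/80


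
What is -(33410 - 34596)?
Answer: 1186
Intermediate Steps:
-(33410 - 34596) = -1*(-1186) = 1186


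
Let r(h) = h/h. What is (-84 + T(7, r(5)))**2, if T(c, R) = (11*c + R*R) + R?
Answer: 25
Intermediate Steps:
r(h) = 1
T(c, R) = R + R**2 + 11*c (T(c, R) = (11*c + R**2) + R = (R**2 + 11*c) + R = R + R**2 + 11*c)
(-84 + T(7, r(5)))**2 = (-84 + (1 + 1**2 + 11*7))**2 = (-84 + (1 + 1 + 77))**2 = (-84 + 79)**2 = (-5)**2 = 25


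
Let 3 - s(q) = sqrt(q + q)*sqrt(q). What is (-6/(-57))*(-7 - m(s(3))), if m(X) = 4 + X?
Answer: -28/19 + 6*sqrt(2)/19 ≈ -1.0271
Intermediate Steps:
s(q) = 3 - q*sqrt(2) (s(q) = 3 - sqrt(q + q)*sqrt(q) = 3 - sqrt(2*q)*sqrt(q) = 3 - sqrt(2)*sqrt(q)*sqrt(q) = 3 - q*sqrt(2))
(-6/(-57))*(-7 - m(s(3))) = (-6/(-57))*(-7 - (4 + (3 - 1*3*sqrt(2)))) = (-6*(-1/57))*(-7 - (4 + (3 - 3*sqrt(2)))) = 2*(-7 - (7 - 3*sqrt(2)))/19 = 2*(-7 + (-7 + 3*sqrt(2)))/19 = 2*(-14 + 3*sqrt(2))/19 = -28/19 + 6*sqrt(2)/19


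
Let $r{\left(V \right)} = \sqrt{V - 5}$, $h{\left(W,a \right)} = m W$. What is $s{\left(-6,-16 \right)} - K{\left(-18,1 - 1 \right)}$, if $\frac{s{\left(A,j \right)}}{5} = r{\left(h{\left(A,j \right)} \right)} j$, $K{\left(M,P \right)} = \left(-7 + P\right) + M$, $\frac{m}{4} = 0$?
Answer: $25 - 80 i \sqrt{5} \approx 25.0 - 178.89 i$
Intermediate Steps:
$m = 0$ ($m = 4 \cdot 0 = 0$)
$h{\left(W,a \right)} = 0$ ($h{\left(W,a \right)} = 0 W = 0$)
$r{\left(V \right)} = \sqrt{-5 + V}$
$K{\left(M,P \right)} = -7 + M + P$
$s{\left(A,j \right)} = 5 i j \sqrt{5}$ ($s{\left(A,j \right)} = 5 \sqrt{-5 + 0} j = 5 \sqrt{-5} j = 5 i \sqrt{5} j = 5 i j \sqrt{5}$)
$s{\left(-6,-16 \right)} - K{\left(-18,1 - 1 \right)} = 5 i \left(-16\right) \sqrt{5} - \left(-7 - 18 + \left(1 - 1\right)\right) = - 80 i \sqrt{5} - \left(-7 - 18 + 0\right) = - 80 i \sqrt{5} - -25 = - 80 i \sqrt{5} + 25 = 25 - 80 i \sqrt{5}$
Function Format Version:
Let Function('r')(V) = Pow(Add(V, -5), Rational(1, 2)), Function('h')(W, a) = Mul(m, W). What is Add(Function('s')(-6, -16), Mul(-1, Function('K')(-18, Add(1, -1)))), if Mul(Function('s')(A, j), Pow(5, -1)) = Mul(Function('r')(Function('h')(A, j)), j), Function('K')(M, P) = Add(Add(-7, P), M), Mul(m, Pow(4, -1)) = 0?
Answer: Add(25, Mul(-80, I, Pow(5, Rational(1, 2)))) ≈ Add(25.000, Mul(-178.89, I))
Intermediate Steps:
m = 0 (m = Mul(4, 0) = 0)
Function('h')(W, a) = 0 (Function('h')(W, a) = Mul(0, W) = 0)
Function('r')(V) = Pow(Add(-5, V), Rational(1, 2))
Function('K')(M, P) = Add(-7, M, P)
Function('s')(A, j) = Mul(5, I, j, Pow(5, Rational(1, 2))) (Function('s')(A, j) = Mul(5, Mul(Pow(Add(-5, 0), Rational(1, 2)), j)) = Mul(5, Mul(Pow(-5, Rational(1, 2)), j)) = Mul(5, Mul(Mul(I, Pow(5, Rational(1, 2))), j)) = Mul(5, Mul(I, j, Pow(5, Rational(1, 2)))) = Mul(5, I, j, Pow(5, Rational(1, 2))))
Add(Function('s')(-6, -16), Mul(-1, Function('K')(-18, Add(1, -1)))) = Add(Mul(5, I, -16, Pow(5, Rational(1, 2))), Mul(-1, Add(-7, -18, Add(1, -1)))) = Add(Mul(-80, I, Pow(5, Rational(1, 2))), Mul(-1, Add(-7, -18, 0))) = Add(Mul(-80, I, Pow(5, Rational(1, 2))), Mul(-1, -25)) = Add(Mul(-80, I, Pow(5, Rational(1, 2))), 25) = Add(25, Mul(-80, I, Pow(5, Rational(1, 2))))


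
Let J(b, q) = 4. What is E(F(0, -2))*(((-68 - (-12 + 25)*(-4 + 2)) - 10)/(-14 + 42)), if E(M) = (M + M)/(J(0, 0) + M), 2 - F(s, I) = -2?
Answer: -13/7 ≈ -1.8571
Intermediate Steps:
F(s, I) = 4 (F(s, I) = 2 - 1*(-2) = 2 + 2 = 4)
E(M) = 2*M/(4 + M) (E(M) = (M + M)/(4 + M) = (2*M)/(4 + M) = 2*M/(4 + M))
E(F(0, -2))*(((-68 - (-12 + 25)*(-4 + 2)) - 10)/(-14 + 42)) = (2*4/(4 + 4))*(((-68 - (-12 + 25)*(-4 + 2)) - 10)/(-14 + 42)) = (2*4/8)*(((-68 - 13*(-2)) - 10)/28) = (2*4*(1/8))*(((-68 - 1*(-26)) - 10)*(1/28)) = 1*(((-68 + 26) - 10)*(1/28)) = 1*((-42 - 10)*(1/28)) = 1*(-52*1/28) = 1*(-13/7) = -13/7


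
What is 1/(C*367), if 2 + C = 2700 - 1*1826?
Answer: 1/320024 ≈ 3.1248e-6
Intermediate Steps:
C = 872 (C = -2 + (2700 - 1*1826) = -2 + (2700 - 1826) = -2 + 874 = 872)
1/(C*367) = 1/(872*367) = (1/872)*(1/367) = 1/320024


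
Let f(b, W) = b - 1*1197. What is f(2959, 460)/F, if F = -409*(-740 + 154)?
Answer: 881/119837 ≈ 0.0073517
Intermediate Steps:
f(b, W) = -1197 + b (f(b, W) = b - 1197 = -1197 + b)
F = 239674 (F = -409*(-586) = 239674)
f(2959, 460)/F = (-1197 + 2959)/239674 = 1762*(1/239674) = 881/119837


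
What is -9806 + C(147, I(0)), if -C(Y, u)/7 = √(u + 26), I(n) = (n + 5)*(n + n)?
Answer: -9806 - 7*√26 ≈ -9841.7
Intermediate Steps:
I(n) = 2*n*(5 + n) (I(n) = (5 + n)*(2*n) = 2*n*(5 + n))
C(Y, u) = -7*√(26 + u) (C(Y, u) = -7*√(u + 26) = -7*√(26 + u))
-9806 + C(147, I(0)) = -9806 - 7*√(26 + 2*0*(5 + 0)) = -9806 - 7*√(26 + 2*0*5) = -9806 - 7*√(26 + 0) = -9806 - 7*√26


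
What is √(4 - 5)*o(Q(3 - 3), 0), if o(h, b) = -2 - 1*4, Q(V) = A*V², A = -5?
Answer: -6*I ≈ -6.0*I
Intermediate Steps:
Q(V) = -5*V²
o(h, b) = -6 (o(h, b) = -2 - 4 = -6)
√(4 - 5)*o(Q(3 - 3), 0) = √(4 - 5)*(-6) = √(-1)*(-6) = I*(-6) = -6*I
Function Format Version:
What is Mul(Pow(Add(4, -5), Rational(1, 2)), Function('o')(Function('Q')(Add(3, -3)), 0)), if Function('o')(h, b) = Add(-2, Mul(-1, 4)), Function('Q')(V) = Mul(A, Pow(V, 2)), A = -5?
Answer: Mul(-6, I) ≈ Mul(-6.0000, I)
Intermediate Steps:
Function('Q')(V) = Mul(-5, Pow(V, 2))
Function('o')(h, b) = -6 (Function('o')(h, b) = Add(-2, -4) = -6)
Mul(Pow(Add(4, -5), Rational(1, 2)), Function('o')(Function('Q')(Add(3, -3)), 0)) = Mul(Pow(Add(4, -5), Rational(1, 2)), -6) = Mul(Pow(-1, Rational(1, 2)), -6) = Mul(I, -6) = Mul(-6, I)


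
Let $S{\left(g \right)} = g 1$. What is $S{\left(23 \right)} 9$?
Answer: $207$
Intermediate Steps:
$S{\left(g \right)} = g$
$S{\left(23 \right)} 9 = 23 \cdot 9 = 207$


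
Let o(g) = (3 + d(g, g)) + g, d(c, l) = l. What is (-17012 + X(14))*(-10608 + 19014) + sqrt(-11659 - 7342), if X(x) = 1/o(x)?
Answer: -4433080626/31 + I*sqrt(19001) ≈ -1.43e+8 + 137.84*I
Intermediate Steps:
o(g) = 3 + 2*g (o(g) = (3 + g) + g = 3 + 2*g)
X(x) = 1/(3 + 2*x)
(-17012 + X(14))*(-10608 + 19014) + sqrt(-11659 - 7342) = (-17012 + 1/(3 + 2*14))*(-10608 + 19014) + sqrt(-11659 - 7342) = (-17012 + 1/(3 + 28))*8406 + sqrt(-19001) = (-17012 + 1/31)*8406 + I*sqrt(19001) = -527371/31*8406 + I*sqrt(19001) = -4433080626/31 + I*sqrt(19001)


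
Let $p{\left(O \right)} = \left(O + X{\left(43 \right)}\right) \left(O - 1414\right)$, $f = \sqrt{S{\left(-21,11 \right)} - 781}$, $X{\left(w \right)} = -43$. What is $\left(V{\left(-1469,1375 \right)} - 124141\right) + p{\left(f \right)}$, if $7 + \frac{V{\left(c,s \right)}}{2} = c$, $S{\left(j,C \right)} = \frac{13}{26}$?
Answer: $- \frac{134143}{2} - \frac{1457 i \sqrt{3122}}{2} \approx -67072.0 - 40705.0 i$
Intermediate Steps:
$S{\left(j,C \right)} = \frac{1}{2}$ ($S{\left(j,C \right)} = 13 \cdot \frac{1}{26} = \frac{1}{2}$)
$f = \frac{i \sqrt{3122}}{2}$ ($f = \sqrt{\frac{1}{2} - 781} = \sqrt{- \frac{1561}{2}} = \frac{i \sqrt{3122}}{2} \approx 27.937 i$)
$V{\left(c,s \right)} = -14 + 2 c$
$p{\left(O \right)} = \left(-1414 + O\right) \left(-43 + O\right)$ ($p{\left(O \right)} = \left(O - 43\right) \left(O - 1414\right) = \left(-43 + O\right) \left(-1414 + O\right) = \left(-1414 + O\right) \left(-43 + O\right)$)
$\left(V{\left(-1469,1375 \right)} - 124141\right) + p{\left(f \right)} = \left(\left(-14 + 2 \left(-1469\right)\right) - 124141\right) + \left(60802 + \left(\frac{i \sqrt{3122}}{2}\right)^{2} - 1457 \frac{i \sqrt{3122}}{2}\right) = \left(\left(-14 - 2938\right) - 124141\right) - \left(- \frac{120043}{2} + \frac{1457 i \sqrt{3122}}{2}\right) = \left(-2952 - 124141\right) + \left(\frac{120043}{2} - \frac{1457 i \sqrt{3122}}{2}\right) = -127093 + \left(\frac{120043}{2} - \frac{1457 i \sqrt{3122}}{2}\right) = - \frac{134143}{2} - \frac{1457 i \sqrt{3122}}{2}$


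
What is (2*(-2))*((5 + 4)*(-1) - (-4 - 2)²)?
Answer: 180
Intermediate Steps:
(2*(-2))*((5 + 4)*(-1) - (-4 - 2)²) = -4*(9*(-1) - 1*(-6)²) = -4*(-9 - 1*36) = -4*(-9 - 36) = -4*(-45) = 180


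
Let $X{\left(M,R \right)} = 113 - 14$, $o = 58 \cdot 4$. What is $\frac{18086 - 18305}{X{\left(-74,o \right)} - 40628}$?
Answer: $\frac{219}{40529} \approx 0.0054035$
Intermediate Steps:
$o = 232$
$X{\left(M,R \right)} = 99$
$\frac{18086 - 18305}{X{\left(-74,o \right)} - 40628} = \frac{18086 - 18305}{99 - 40628} = - \frac{219}{-40529} = \left(-219\right) \left(- \frac{1}{40529}\right) = \frac{219}{40529}$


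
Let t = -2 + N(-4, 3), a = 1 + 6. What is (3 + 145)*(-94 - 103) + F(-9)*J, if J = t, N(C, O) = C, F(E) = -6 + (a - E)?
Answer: -29216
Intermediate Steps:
a = 7
F(E) = 1 - E (F(E) = -6 + (7 - E) = 1 - E)
t = -6 (t = -2 - 4 = -6)
J = -6
(3 + 145)*(-94 - 103) + F(-9)*J = (3 + 145)*(-94 - 103) + (1 - 1*(-9))*(-6) = 148*(-197) + (1 + 9)*(-6) = -29156 + 10*(-6) = -29156 - 60 = -29216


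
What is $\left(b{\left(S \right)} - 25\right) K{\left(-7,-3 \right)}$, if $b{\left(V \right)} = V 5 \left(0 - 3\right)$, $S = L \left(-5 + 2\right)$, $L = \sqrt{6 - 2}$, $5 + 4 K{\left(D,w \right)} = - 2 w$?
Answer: $\frac{65}{4} \approx 16.25$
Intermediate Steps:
$K{\left(D,w \right)} = - \frac{5}{4} - \frac{w}{2}$ ($K{\left(D,w \right)} = - \frac{5}{4} + \frac{\left(-2\right) w}{4} = - \frac{5}{4} - \frac{w}{2}$)
$L = 2$ ($L = \sqrt{4} = 2$)
$S = -6$ ($S = 2 \left(-5 + 2\right) = 2 \left(-3\right) = -6$)
$b{\left(V \right)} = - 15 V$ ($b{\left(V \right)} = 5 V \left(-3\right) = - 15 V$)
$\left(b{\left(S \right)} - 25\right) K{\left(-7,-3 \right)} = \left(\left(-15\right) \left(-6\right) - 25\right) \left(- \frac{5}{4} - - \frac{3}{2}\right) = \left(90 - 25\right) \left(- \frac{5}{4} + \frac{3}{2}\right) = 65 \cdot \frac{1}{4} = \frac{65}{4}$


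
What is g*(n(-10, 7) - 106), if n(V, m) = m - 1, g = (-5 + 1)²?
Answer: -1600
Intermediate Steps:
g = 16 (g = (-4)² = 16)
n(V, m) = -1 + m
g*(n(-10, 7) - 106) = 16*((-1 + 7) - 106) = 16*(6 - 106) = 16*(-100) = -1600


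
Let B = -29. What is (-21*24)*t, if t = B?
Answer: 14616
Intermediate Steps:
t = -29
(-21*24)*t = -21*24*(-29) = -504*(-29) = 14616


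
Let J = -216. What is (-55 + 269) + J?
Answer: -2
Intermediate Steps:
(-55 + 269) + J = (-55 + 269) - 216 = 214 - 216 = -2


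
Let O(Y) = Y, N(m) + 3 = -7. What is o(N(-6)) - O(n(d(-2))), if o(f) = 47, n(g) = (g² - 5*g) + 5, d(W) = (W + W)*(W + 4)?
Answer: -62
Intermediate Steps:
d(W) = 2*W*(4 + W) (d(W) = (2*W)*(4 + W) = 2*W*(4 + W))
N(m) = -10 (N(m) = -3 - 7 = -10)
n(g) = 5 + g² - 5*g
o(N(-6)) - O(n(d(-2))) = 47 - (5 + (2*(-2)*(4 - 2))² - 10*(-2)*(4 - 2)) = 47 - (5 + (2*(-2)*2)² - 10*(-2)*2) = 47 - (5 + (-8)² - 5*(-8)) = 47 - (5 + 64 + 40) = 47 - 1*109 = 47 - 109 = -62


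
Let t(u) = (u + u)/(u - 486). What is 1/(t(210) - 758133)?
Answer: -23/17437094 ≈ -1.3190e-6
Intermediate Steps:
t(u) = 2*u/(-486 + u) (t(u) = (2*u)/(-486 + u) = 2*u/(-486 + u))
1/(t(210) - 758133) = 1/(2*210/(-486 + 210) - 758133) = 1/(2*210/(-276) - 758133) = 1/(2*210*(-1/276) - 758133) = 1/(-35/23 - 758133) = 1/(-17437094/23) = -23/17437094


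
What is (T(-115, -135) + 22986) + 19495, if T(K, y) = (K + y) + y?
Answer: 42096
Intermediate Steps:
T(K, y) = K + 2*y
(T(-115, -135) + 22986) + 19495 = ((-115 + 2*(-135)) + 22986) + 19495 = ((-115 - 270) + 22986) + 19495 = (-385 + 22986) + 19495 = 22601 + 19495 = 42096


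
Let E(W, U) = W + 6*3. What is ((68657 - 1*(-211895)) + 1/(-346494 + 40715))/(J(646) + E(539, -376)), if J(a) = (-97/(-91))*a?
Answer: 2602202936879/11553247957 ≈ 225.24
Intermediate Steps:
E(W, U) = 18 + W (E(W, U) = W + 18 = 18 + W)
J(a) = 97*a/91 (J(a) = (-97*(-1/91))*a = 97*a/91)
((68657 - 1*(-211895)) + 1/(-346494 + 40715))/(J(646) + E(539, -376)) = ((68657 - 1*(-211895)) + 1/(-346494 + 40715))/((97/91)*646 + (18 + 539)) = ((68657 + 211895) + 1/(-305779))/(62662/91 + 557) = (280552 - 1/305779)/(113349/91) = (85786910007/305779)*(91/113349) = 2602202936879/11553247957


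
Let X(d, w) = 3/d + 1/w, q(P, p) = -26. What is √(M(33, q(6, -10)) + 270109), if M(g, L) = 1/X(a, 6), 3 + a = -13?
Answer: √270061 ≈ 519.67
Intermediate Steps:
a = -16 (a = -3 - 13 = -16)
X(d, w) = 1/w + 3/d (X(d, w) = 3/d + 1/w = 1/w + 3/d)
M(g, L) = -48 (M(g, L) = 1/(1/6 + 3/(-16)) = 1/(⅙ + 3*(-1/16)) = 1/(⅙ - 3/16) = 1/(-1/48) = -48)
√(M(33, q(6, -10)) + 270109) = √(-48 + 270109) = √270061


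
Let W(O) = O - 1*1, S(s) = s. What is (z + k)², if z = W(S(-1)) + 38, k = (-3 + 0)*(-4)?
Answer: 2304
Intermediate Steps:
k = 12 (k = -3*(-4) = 12)
W(O) = -1 + O (W(O) = O - 1 = -1 + O)
z = 36 (z = (-1 - 1) + 38 = -2 + 38 = 36)
(z + k)² = (36 + 12)² = 48² = 2304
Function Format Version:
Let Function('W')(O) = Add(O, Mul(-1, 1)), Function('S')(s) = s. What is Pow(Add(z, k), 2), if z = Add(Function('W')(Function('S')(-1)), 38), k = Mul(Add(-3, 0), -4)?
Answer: 2304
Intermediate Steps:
k = 12 (k = Mul(-3, -4) = 12)
Function('W')(O) = Add(-1, O) (Function('W')(O) = Add(O, -1) = Add(-1, O))
z = 36 (z = Add(Add(-1, -1), 38) = Add(-2, 38) = 36)
Pow(Add(z, k), 2) = Pow(Add(36, 12), 2) = Pow(48, 2) = 2304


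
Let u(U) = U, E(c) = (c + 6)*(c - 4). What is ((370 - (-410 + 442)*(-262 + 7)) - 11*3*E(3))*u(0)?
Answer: 0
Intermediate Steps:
E(c) = (-4 + c)*(6 + c) (E(c) = (6 + c)*(-4 + c) = (-4 + c)*(6 + c))
((370 - (-410 + 442)*(-262 + 7)) - 11*3*E(3))*u(0) = ((370 - (-410 + 442)*(-262 + 7)) - 11*3*(-24 + 3**2 + 2*3))*0 = ((370 - 32*(-255)) - 33*(-24 + 9 + 6))*0 = ((370 - 1*(-8160)) - 33*(-9))*0 = ((370 + 8160) - 1*(-297))*0 = (8530 + 297)*0 = 8827*0 = 0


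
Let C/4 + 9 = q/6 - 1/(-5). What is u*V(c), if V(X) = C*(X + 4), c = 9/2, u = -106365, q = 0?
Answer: 31824408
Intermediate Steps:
c = 9/2 (c = 9*(½) = 9/2 ≈ 4.5000)
C = -176/5 (C = -36 + 4*(0/6 - 1/(-5)) = -36 + 4*(0*(⅙) - 1*(-⅕)) = -36 + 4*(0 + ⅕) = -36 + 4*(⅕) = -36 + ⅘ = -176/5 ≈ -35.200)
V(X) = -704/5 - 176*X/5 (V(X) = -176*(X + 4)/5 = -176*(4 + X)/5 = -704/5 - 176*X/5)
u*V(c) = -106365*(-704/5 - 176/5*9/2) = -106365*(-704/5 - 792/5) = -106365*(-1496/5) = 31824408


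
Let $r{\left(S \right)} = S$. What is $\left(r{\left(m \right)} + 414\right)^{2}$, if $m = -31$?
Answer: $146689$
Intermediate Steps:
$\left(r{\left(m \right)} + 414\right)^{2} = \left(-31 + 414\right)^{2} = 383^{2} = 146689$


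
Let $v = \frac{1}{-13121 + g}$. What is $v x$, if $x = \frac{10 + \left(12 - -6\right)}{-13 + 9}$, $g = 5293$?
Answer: $\frac{7}{7828} \approx 0.00089423$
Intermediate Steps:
$v = - \frac{1}{7828}$ ($v = \frac{1}{-13121 + 5293} = \frac{1}{-7828} = - \frac{1}{7828} \approx -0.00012775$)
$x = -7$ ($x = \frac{10 + \left(12 + 6\right)}{-4} = \left(10 + 18\right) \left(- \frac{1}{4}\right) = 28 \left(- \frac{1}{4}\right) = -7$)
$v x = \left(- \frac{1}{7828}\right) \left(-7\right) = \frac{7}{7828}$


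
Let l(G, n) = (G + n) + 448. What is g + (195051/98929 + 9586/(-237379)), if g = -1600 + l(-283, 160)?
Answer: -29896322863090/23483667091 ≈ -1273.1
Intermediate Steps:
l(G, n) = 448 + G + n
g = -1275 (g = -1600 + (448 - 283 + 160) = -1600 + 325 = -1275)
g + (195051/98929 + 9586/(-237379)) = -1275 + (195051/98929 + 9586/(-237379)) = -1275 + (195051*(1/98929) + 9586*(-1/237379)) = -1275 + (195051/98929 - 9586/237379) = -1275 + 45352677935/23483667091 = -29896322863090/23483667091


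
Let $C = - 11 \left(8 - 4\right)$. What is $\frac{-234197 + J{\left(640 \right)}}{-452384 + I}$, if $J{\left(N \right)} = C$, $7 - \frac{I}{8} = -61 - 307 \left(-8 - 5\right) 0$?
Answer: $\frac{234241}{451840} \approx 0.51842$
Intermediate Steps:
$I = 544$ ($I = 56 - 8 \left(-61 - 307 \left(-8 - 5\right) 0\right) = 56 - 8 \left(-61 - 307 \left(\left(-13\right) 0\right)\right) = 56 - 8 \left(-61 - 0\right) = 56 - 8 \left(-61 + 0\right) = 56 - -488 = 56 + 488 = 544$)
$C = -44$ ($C = \left(-11\right) 4 = -44$)
$J{\left(N \right)} = -44$
$\frac{-234197 + J{\left(640 \right)}}{-452384 + I} = \frac{-234197 - 44}{-452384 + 544} = - \frac{234241}{-451840} = \left(-234241\right) \left(- \frac{1}{451840}\right) = \frac{234241}{451840}$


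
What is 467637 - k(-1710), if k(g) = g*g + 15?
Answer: -2456478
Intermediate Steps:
k(g) = 15 + g² (k(g) = g² + 15 = 15 + g²)
467637 - k(-1710) = 467637 - (15 + (-1710)²) = 467637 - (15 + 2924100) = 467637 - 1*2924115 = 467637 - 2924115 = -2456478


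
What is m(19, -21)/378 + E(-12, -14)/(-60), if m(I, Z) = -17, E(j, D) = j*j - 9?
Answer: -1735/756 ≈ -2.2950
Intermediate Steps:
E(j, D) = -9 + j² (E(j, D) = j² - 9 = -9 + j²)
m(19, -21)/378 + E(-12, -14)/(-60) = -17/378 + (-9 + (-12)²)/(-60) = -17*1/378 + (-9 + 144)*(-1/60) = -17/378 + 135*(-1/60) = -17/378 - 9/4 = -1735/756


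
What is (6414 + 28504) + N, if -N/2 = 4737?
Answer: 25444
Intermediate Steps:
N = -9474 (N = -2*4737 = -9474)
(6414 + 28504) + N = (6414 + 28504) - 9474 = 34918 - 9474 = 25444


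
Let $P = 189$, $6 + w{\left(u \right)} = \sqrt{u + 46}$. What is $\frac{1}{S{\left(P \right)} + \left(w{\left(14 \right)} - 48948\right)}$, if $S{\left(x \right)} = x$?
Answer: $- \frac{3251}{158535011} - \frac{2 \sqrt{15}}{2378025165} \approx -2.051 \cdot 10^{-5}$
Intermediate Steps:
$w{\left(u \right)} = -6 + \sqrt{46 + u}$ ($w{\left(u \right)} = -6 + \sqrt{u + 46} = -6 + \sqrt{46 + u}$)
$\frac{1}{S{\left(P \right)} + \left(w{\left(14 \right)} - 48948\right)} = \frac{1}{189 - \left(48954 - \sqrt{46 + 14}\right)} = \frac{1}{189 - \left(48954 - 2 \sqrt{15}\right)} = \frac{1}{-48765 + 2 \sqrt{15}}$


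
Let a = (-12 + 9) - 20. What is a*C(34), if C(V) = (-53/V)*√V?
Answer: 1219*√34/34 ≈ 209.06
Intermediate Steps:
a = -23 (a = -3 - 20 = -23)
C(V) = -53/√V
a*C(34) = -(-1219)/√34 = -(-1219)*√34/34 = 1219*√34/34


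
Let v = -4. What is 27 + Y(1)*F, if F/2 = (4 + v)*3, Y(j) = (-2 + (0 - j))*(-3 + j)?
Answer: 27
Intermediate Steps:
Y(j) = (-3 + j)*(-2 - j) (Y(j) = (-2 - j)*(-3 + j) = (-3 + j)*(-2 - j))
F = 0 (F = 2*((4 - 4)*3) = 2*(0*3) = 2*0 = 0)
27 + Y(1)*F = 27 + (6 + 1 - 1*1²)*0 = 27 + (6 + 1 - 1*1)*0 = 27 + (6 + 1 - 1)*0 = 27 + 6*0 = 27 + 0 = 27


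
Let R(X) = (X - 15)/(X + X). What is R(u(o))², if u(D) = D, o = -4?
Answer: 361/64 ≈ 5.6406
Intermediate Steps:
R(X) = (-15 + X)/(2*X) (R(X) = (-15 + X)/((2*X)) = (-15 + X)*(1/(2*X)) = (-15 + X)/(2*X))
R(u(o))² = ((½)*(-15 - 4)/(-4))² = ((½)*(-¼)*(-19))² = (19/8)² = 361/64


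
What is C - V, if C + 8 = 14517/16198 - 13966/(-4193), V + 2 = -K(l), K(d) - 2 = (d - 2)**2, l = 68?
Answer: 6038105273/1386086 ≈ 4356.2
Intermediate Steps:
K(d) = 2 + (-2 + d)**2 (K(d) = 2 + (d - 2)**2 = 2 + (-2 + d)**2)
V = -4360 (V = -2 - (2 + (-2 + 68)**2) = -2 - (2 + 66**2) = -2 - (2 + 4356) = -2 - 1*4358 = -2 - 4358 = -4360)
C = -5229687/1386086 (C = -8 + (14517/16198 - 13966/(-4193)) = -8 + (14517*(1/16198) - 13966*(-1/4193)) = -8 + (14517/16198 + 13966/4193) = -8 + 5859001/1386086 = -5229687/1386086 ≈ -3.7730)
C - V = -5229687/1386086 - 1*(-4360) = -5229687/1386086 + 4360 = 6038105273/1386086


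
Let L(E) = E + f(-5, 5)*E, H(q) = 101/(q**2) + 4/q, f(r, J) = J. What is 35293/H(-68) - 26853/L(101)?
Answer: -32966886685/34542 ≈ -9.5440e+5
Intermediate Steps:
H(q) = 4/q + 101/q**2 (H(q) = 101/q**2 + 4/q = 4/q + 101/q**2)
L(E) = 6*E (L(E) = E + 5*E = 6*E)
35293/H(-68) - 26853/L(101) = 35293/(((101 + 4*(-68))/(-68)**2)) - 26853/(6*101) = 35293/(((101 - 272)/4624)) - 26853/606 = 35293/(((1/4624)*(-171))) - 26853*1/606 = 35293/(-171/4624) - 8951/202 = 35293*(-4624/171) - 8951/202 = -163194832/171 - 8951/202 = -32966886685/34542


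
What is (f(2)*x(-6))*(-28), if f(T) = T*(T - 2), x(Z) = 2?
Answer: 0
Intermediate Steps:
f(T) = T*(-2 + T)
(f(2)*x(-6))*(-28) = ((2*(-2 + 2))*2)*(-28) = ((2*0)*2)*(-28) = (0*2)*(-28) = 0*(-28) = 0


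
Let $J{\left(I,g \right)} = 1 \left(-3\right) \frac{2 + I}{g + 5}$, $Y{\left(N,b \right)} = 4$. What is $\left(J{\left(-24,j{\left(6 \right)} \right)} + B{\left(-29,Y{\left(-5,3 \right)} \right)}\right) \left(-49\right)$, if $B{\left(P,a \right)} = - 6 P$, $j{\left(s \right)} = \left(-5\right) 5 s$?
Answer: $- \frac{1233036}{145} \approx -8503.7$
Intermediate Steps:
$j{\left(s \right)} = - 25 s$
$J{\left(I,g \right)} = - \frac{3 \left(2 + I\right)}{5 + g}$ ($J{\left(I,g \right)} = - 3 \frac{2 + I}{5 + g} = - \frac{3 \left(2 + I\right)}{5 + g}$)
$\left(J{\left(-24,j{\left(6 \right)} \right)} + B{\left(-29,Y{\left(-5,3 \right)} \right)}\right) \left(-49\right) = \left(\frac{3 \left(-2 - -24\right)}{5 - 150} - -174\right) \left(-49\right) = \left(\frac{3 \left(-2 + 24\right)}{5 - 150} + 174\right) \left(-49\right) = \left(3 \frac{1}{-145} \cdot 22 + 174\right) \left(-49\right) = \left(3 \left(- \frac{1}{145}\right) 22 + 174\right) \left(-49\right) = \left(- \frac{66}{145} + 174\right) \left(-49\right) = \frac{25164}{145} \left(-49\right) = - \frac{1233036}{145}$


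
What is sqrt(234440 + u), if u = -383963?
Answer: I*sqrt(149523) ≈ 386.68*I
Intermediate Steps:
sqrt(234440 + u) = sqrt(234440 - 383963) = sqrt(-149523) = I*sqrt(149523)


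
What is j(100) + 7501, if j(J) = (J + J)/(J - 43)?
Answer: 427757/57 ≈ 7504.5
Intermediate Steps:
j(J) = 2*J/(-43 + J) (j(J) = (2*J)/(-43 + J) = 2*J/(-43 + J))
j(100) + 7501 = 2*100/(-43 + 100) + 7501 = 2*100/57 + 7501 = 2*100*(1/57) + 7501 = 200/57 + 7501 = 427757/57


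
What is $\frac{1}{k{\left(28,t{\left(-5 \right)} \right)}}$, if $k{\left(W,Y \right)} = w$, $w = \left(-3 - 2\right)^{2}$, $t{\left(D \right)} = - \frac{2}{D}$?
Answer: $\frac{1}{25} \approx 0.04$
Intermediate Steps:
$w = 25$ ($w = \left(-3 - 2\right)^{2} = \left(-5\right)^{2} = 25$)
$k{\left(W,Y \right)} = 25$
$\frac{1}{k{\left(28,t{\left(-5 \right)} \right)}} = \frac{1}{25}$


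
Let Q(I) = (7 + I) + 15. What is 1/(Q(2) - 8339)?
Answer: -1/8315 ≈ -0.00012026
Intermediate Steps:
Q(I) = 22 + I
1/(Q(2) - 8339) = 1/((22 + 2) - 8339) = 1/(24 - 8339) = 1/(-8315) = -1/8315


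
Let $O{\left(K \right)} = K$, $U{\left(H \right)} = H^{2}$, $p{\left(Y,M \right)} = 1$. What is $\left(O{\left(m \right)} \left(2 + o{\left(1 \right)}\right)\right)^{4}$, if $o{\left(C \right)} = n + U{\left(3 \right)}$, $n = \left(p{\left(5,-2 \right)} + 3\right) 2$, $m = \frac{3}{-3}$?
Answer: $130321$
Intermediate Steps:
$m = -1$ ($m = 3 \left(- \frac{1}{3}\right) = -1$)
$n = 8$ ($n = \left(1 + 3\right) 2 = 4 \cdot 2 = 8$)
$o{\left(C \right)} = 17$ ($o{\left(C \right)} = 8 + 3^{2} = 8 + 9 = 17$)
$\left(O{\left(m \right)} \left(2 + o{\left(1 \right)}\right)\right)^{4} = \left(- (2 + 17)\right)^{4} = \left(\left(-1\right) 19\right)^{4} = \left(-19\right)^{4} = 130321$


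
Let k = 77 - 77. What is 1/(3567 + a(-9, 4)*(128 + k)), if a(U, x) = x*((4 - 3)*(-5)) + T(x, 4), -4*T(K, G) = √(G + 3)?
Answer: 1007/1006881 + 32*√7/1006881 ≈ 0.0010842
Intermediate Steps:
k = 0
T(K, G) = -√(3 + G)/4 (T(K, G) = -√(G + 3)/4 = -√(3 + G)/4)
a(U, x) = -5*x - √7/4 (a(U, x) = x*((4 - 3)*(-5)) - √(3 + 4)/4 = x*(1*(-5)) - √7/4 = x*(-5) - √7/4 = -5*x - √7/4)
1/(3567 + a(-9, 4)*(128 + k)) = 1/(3567 + (-5*4 - √7/4)*(128 + 0)) = 1/(3567 + (-20 - √7/4)*128) = 1/(3567 + (-2560 - 32*√7)) = 1/(1007 - 32*√7)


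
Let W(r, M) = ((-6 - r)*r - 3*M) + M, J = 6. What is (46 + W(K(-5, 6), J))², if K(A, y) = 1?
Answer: 729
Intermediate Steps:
W(r, M) = -2*M + r*(-6 - r) (W(r, M) = (r*(-6 - r) - 3*M) + M = (-3*M + r*(-6 - r)) + M = -2*M + r*(-6 - r))
(46 + W(K(-5, 6), J))² = (46 + (-1*1² - 6*1 - 2*6))² = (46 + (-1*1 - 6 - 12))² = (46 + (-1 - 6 - 12))² = (46 - 19)² = 27² = 729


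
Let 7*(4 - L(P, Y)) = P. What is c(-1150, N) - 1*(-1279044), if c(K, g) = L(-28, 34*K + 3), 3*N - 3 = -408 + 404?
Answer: 1279052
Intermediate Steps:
N = -⅓ (N = 1 + (-408 + 404)/3 = 1 + (⅓)*(-4) = 1 - 4/3 = -⅓ ≈ -0.33333)
L(P, Y) = 4 - P/7
c(K, g) = 8 (c(K, g) = 4 - ⅐*(-28) = 4 + 4 = 8)
c(-1150, N) - 1*(-1279044) = 8 - 1*(-1279044) = 8 + 1279044 = 1279052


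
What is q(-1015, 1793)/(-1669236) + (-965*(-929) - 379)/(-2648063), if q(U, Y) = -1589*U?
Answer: -5766701083621/4420242089868 ≈ -1.3046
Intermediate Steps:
q(-1015, 1793)/(-1669236) + (-965*(-929) - 379)/(-2648063) = -1589*(-1015)/(-1669236) + (-965*(-929) - 379)/(-2648063) = 1612835*(-1/1669236) + (896485 - 379)*(-1/2648063) = -1612835/1669236 + 896106*(-1/2648063) = -1612835/1669236 - 896106/2648063 = -5766701083621/4420242089868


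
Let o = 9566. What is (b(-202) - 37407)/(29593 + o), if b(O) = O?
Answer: -37609/39159 ≈ -0.96042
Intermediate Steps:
(b(-202) - 37407)/(29593 + o) = (-202 - 37407)/(29593 + 9566) = -37609/39159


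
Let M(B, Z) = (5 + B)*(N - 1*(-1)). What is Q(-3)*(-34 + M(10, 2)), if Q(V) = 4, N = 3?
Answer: 104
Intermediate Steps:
M(B, Z) = 20 + 4*B (M(B, Z) = (5 + B)*(3 - 1*(-1)) = (5 + B)*(3 + 1) = (5 + B)*4 = 20 + 4*B)
Q(-3)*(-34 + M(10, 2)) = 4*(-34 + (20 + 4*10)) = 4*(-34 + (20 + 40)) = 4*(-34 + 60) = 4*26 = 104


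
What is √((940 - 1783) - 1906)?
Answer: I*√2749 ≈ 52.431*I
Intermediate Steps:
√((940 - 1783) - 1906) = √(-843 - 1906) = √(-2749) = I*√2749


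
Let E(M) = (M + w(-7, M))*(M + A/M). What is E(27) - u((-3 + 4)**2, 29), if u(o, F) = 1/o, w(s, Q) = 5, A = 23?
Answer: 24037/27 ≈ 890.26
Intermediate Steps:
E(M) = (5 + M)*(M + 23/M) (E(M) = (M + 5)*(M + 23/M) = (5 + M)*(M + 23/M))
E(27) - u((-3 + 4)**2, 29) = (23 + 27**2 + 5*27 + 115/27) - 1/((-3 + 4)**2) = (23 + 729 + 135 + 115*(1/27)) - 1/(1**2) = (23 + 729 + 135 + 115/27) - 1/1 = 24064/27 - 1*1 = 24064/27 - 1 = 24037/27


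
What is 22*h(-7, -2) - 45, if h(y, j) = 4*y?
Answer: -661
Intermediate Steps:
22*h(-7, -2) - 45 = 22*(4*(-7)) - 45 = 22*(-28) - 45 = -616 - 45 = -661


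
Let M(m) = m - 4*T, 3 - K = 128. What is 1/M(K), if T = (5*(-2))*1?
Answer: -1/85 ≈ -0.011765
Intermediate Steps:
K = -125 (K = 3 - 1*128 = 3 - 128 = -125)
T = -10 (T = -10*1 = -10)
M(m) = 40 + m (M(m) = m - 4*(-10) = m + 40 = 40 + m)
1/M(K) = 1/(40 - 125) = 1/(-85) = -1/85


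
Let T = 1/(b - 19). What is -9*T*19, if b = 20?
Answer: -171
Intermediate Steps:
T = 1 (T = 1/(20 - 19) = 1/1 = 1)
-9*T*19 = -9*1*19 = -9*19 = -171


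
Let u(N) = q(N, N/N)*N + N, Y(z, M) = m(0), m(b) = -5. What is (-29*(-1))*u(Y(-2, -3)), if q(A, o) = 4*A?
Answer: 2755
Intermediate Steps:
Y(z, M) = -5
u(N) = N + 4*N² (u(N) = (4*N)*N + N = 4*N² + N = N + 4*N²)
(-29*(-1))*u(Y(-2, -3)) = (-29*(-1))*(-5*(1 + 4*(-5))) = 29*(-5*(1 - 20)) = 29*(-5*(-19)) = 29*95 = 2755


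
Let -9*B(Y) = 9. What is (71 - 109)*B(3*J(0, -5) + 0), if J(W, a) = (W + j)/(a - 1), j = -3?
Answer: 38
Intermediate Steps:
J(W, a) = (-3 + W)/(-1 + a) (J(W, a) = (W - 3)/(a - 1) = (-3 + W)/(-1 + a))
B(Y) = -1 (B(Y) = -⅑*9 = -1)
(71 - 109)*B(3*J(0, -5) + 0) = (71 - 109)*(-1) = -38*(-1) = 38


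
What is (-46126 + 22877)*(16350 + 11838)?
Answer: -655342812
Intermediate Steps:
(-46126 + 22877)*(16350 + 11838) = -23249*28188 = -655342812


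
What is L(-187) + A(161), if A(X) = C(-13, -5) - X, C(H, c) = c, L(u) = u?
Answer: -353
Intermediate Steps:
A(X) = -5 - X
L(-187) + A(161) = -187 + (-5 - 1*161) = -187 + (-5 - 161) = -187 - 166 = -353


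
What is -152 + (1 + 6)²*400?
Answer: 19448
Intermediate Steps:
-152 + (1 + 6)²*400 = -152 + 7²*400 = -152 + 49*400 = -152 + 19600 = 19448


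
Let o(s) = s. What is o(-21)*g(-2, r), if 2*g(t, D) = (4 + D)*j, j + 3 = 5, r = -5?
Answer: 21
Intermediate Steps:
j = 2 (j = -3 + 5 = 2)
g(t, D) = 4 + D (g(t, D) = ((4 + D)*2)/2 = (8 + 2*D)/2 = 4 + D)
o(-21)*g(-2, r) = -21*(4 - 5) = -21*(-1) = 21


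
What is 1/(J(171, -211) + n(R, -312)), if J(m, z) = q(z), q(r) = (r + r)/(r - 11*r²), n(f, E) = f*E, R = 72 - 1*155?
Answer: 1161/30065257 ≈ 3.8616e-5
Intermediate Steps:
R = -83 (R = 72 - 155 = -83)
n(f, E) = E*f
q(r) = 2*r/(r - 11*r²) (q(r) = (2*r)/(r - 11*r²) = 2*r/(r - 11*r²))
J(m, z) = -2/(-1 + 11*z)
1/(J(171, -211) + n(R, -312)) = 1/(-2/(-1 + 11*(-211)) - 312*(-83)) = 1/(-2/(-1 - 2321) + 25896) = 1/(-2/(-2322) + 25896) = 1/(-2*(-1/2322) + 25896) = 1/(1/1161 + 25896) = 1/(30065257/1161) = 1161/30065257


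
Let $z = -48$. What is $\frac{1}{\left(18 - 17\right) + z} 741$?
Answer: $- \frac{741}{47} \approx -15.766$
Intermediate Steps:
$\frac{1}{\left(18 - 17\right) + z} 741 = \frac{1}{\left(18 - 17\right) - 48} \cdot 741 = \frac{1}{1 - 48} \cdot 741 = \frac{1}{-47} \cdot 741 = \left(- \frac{1}{47}\right) 741 = - \frac{741}{47}$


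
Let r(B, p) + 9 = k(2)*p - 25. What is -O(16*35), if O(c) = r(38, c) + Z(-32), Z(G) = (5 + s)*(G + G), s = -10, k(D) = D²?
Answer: -2526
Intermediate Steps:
r(B, p) = -34 + 4*p (r(B, p) = -9 + (2²*p - 25) = -9 + (4*p - 25) = -9 + (-25 + 4*p) = -34 + 4*p)
Z(G) = -10*G (Z(G) = (5 - 10)*(G + G) = -10*G)
O(c) = 286 + 4*c (O(c) = (-34 + 4*c) - 10*(-32) = (-34 + 4*c) + 320 = 286 + 4*c)
-O(16*35) = -(286 + 4*(16*35)) = -(286 + 4*560) = -(286 + 2240) = -1*2526 = -2526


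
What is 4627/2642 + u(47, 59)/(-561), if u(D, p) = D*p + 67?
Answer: -4907533/1482162 ≈ -3.3111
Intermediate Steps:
u(D, p) = 67 + D*p
4627/2642 + u(47, 59)/(-561) = 4627/2642 + (67 + 47*59)/(-561) = 4627*(1/2642) + (67 + 2773)*(-1/561) = 4627/2642 + 2840*(-1/561) = 4627/2642 - 2840/561 = -4907533/1482162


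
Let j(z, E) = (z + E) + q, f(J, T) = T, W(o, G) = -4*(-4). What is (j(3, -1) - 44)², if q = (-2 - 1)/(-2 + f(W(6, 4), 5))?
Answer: 1849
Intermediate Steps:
W(o, G) = 16
q = -1 (q = (-2 - 1)/(-2 + 5) = -3/3 = -3*⅓ = -1)
j(z, E) = -1 + E + z (j(z, E) = (z + E) - 1 = (E + z) - 1 = -1 + E + z)
(j(3, -1) - 44)² = ((-1 - 1 + 3) - 44)² = (1 - 44)² = (-43)² = 1849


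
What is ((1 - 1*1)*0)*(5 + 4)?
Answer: 0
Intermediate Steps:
((1 - 1*1)*0)*(5 + 4) = ((1 - 1)*0)*9 = (0*0)*9 = 0*9 = 0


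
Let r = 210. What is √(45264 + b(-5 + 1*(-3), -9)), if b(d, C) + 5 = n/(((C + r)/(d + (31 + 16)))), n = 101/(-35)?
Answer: 3*√27653032610/2345 ≈ 212.74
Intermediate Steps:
n = -101/35 (n = 101*(-1/35) = -101/35 ≈ -2.8857)
b(d, C) = -5 - 101*(47 + d)/(35*(210 + C)) (b(d, C) = -5 - 101*(d + (31 + 16))/(C + 210)/35 = -5 - 101*(d + 47)/(210 + C)/35 = -5 - 101*(47 + d)/(210 + C)/35 = -5 - 101*(47 + d)/(35*(210 + C)))
√(45264 + b(-5 + 1*(-3), -9)) = √(45264 + (-41497 - 175*(-9) - 101*(-5 + 1*(-3)))/(35*(210 - 9))) = √(45264 + (1/35)*(-41497 + 1575 - 101*(-5 - 3))/201) = √(45264 + (1/35)*(1/201)*(-41497 + 1575 - 101*(-8))) = √(45264 + (1/35)*(1/201)*(-41497 + 1575 + 808)) = √(45264 + (1/35)*(1/201)*(-39114)) = √(45264 - 13038/2345) = √(106131042/2345) = 3*√27653032610/2345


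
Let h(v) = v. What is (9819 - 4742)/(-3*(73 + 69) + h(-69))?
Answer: -5077/495 ≈ -10.257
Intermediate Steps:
(9819 - 4742)/(-3*(73 + 69) + h(-69)) = (9819 - 4742)/(-3*(73 + 69) - 69) = 5077/(-3*142 - 69) = 5077/(-426 - 69) = 5077/(-495) = 5077*(-1/495) = -5077/495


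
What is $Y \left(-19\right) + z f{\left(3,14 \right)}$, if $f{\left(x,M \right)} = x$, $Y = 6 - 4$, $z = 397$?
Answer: $1153$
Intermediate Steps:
$Y = 2$
$Y \left(-19\right) + z f{\left(3,14 \right)} = 2 \left(-19\right) + 397 \cdot 3 = -38 + 1191 = 1153$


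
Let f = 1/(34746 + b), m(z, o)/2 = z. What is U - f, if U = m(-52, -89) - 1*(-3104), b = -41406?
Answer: 19980001/6660 ≈ 3000.0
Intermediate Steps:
m(z, o) = 2*z
f = -1/6660 (f = 1/(34746 - 41406) = 1/(-6660) = -1/6660 ≈ -0.00015015)
U = 3000 (U = 2*(-52) - 1*(-3104) = -104 + 3104 = 3000)
U - f = 3000 - 1*(-1/6660) = 3000 + 1/6660 = 19980001/6660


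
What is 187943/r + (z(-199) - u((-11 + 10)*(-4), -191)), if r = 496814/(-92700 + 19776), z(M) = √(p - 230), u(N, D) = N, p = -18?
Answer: -6853771294/248407 + 2*I*√62 ≈ -27591.0 + 15.748*I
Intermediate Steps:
z(M) = 2*I*√62 (z(M) = √(-18 - 230) = √(-248) = 2*I*√62)
r = -248407/36462 (r = 496814/(-72924) = 496814*(-1/72924) = -248407/36462 ≈ -6.8128)
187943/r + (z(-199) - u((-11 + 10)*(-4), -191)) = 187943/(-248407/36462) + (2*I*√62 - (-11 + 10)*(-4)) = 187943*(-36462/248407) + (2*I*√62 - (-1)*(-4)) = -6852777666/248407 + (2*I*√62 - 1*4) = -6852777666/248407 + (2*I*√62 - 4) = -6852777666/248407 + (-4 + 2*I*√62) = -6853771294/248407 + 2*I*√62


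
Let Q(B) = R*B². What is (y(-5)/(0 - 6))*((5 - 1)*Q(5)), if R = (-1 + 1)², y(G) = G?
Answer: 0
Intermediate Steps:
R = 0 (R = 0² = 0)
Q(B) = 0 (Q(B) = 0*B² = 0)
(y(-5)/(0 - 6))*((5 - 1)*Q(5)) = (-5/(0 - 6))*((5 - 1)*0) = (-5/(-6))*(4*0) = -5*(-⅙)*0 = (⅚)*0 = 0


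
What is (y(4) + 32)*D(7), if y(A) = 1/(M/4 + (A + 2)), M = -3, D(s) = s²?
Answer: 4732/3 ≈ 1577.3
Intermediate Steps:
y(A) = 1/(5/4 + A) (y(A) = 1/(-3/4 + (A + 2)) = 1/(-3*¼ + (2 + A)) = 1/(-¾ + (2 + A)) = 1/(5/4 + A))
(y(4) + 32)*D(7) = (4/(5 + 4*4) + 32)*7² = (4/(5 + 16) + 32)*49 = (4/21 + 32)*49 = (676/21)*49 = 4732/3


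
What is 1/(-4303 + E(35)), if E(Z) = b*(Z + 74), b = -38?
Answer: -1/8445 ≈ -0.00011841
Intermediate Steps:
E(Z) = -2812 - 38*Z (E(Z) = -38*(Z + 74) = -38*(74 + Z) = -2812 - 38*Z)
1/(-4303 + E(35)) = 1/(-4303 + (-2812 - 38*35)) = 1/(-4303 + (-2812 - 1330)) = 1/(-4303 - 4142) = 1/(-8445) = -1/8445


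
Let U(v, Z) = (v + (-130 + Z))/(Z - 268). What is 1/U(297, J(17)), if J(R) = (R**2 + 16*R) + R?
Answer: 62/149 ≈ 0.41611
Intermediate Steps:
J(R) = R**2 + 17*R
U(v, Z) = (-130 + Z + v)/(-268 + Z)
1/U(297, J(17)) = 1/((-130 + 17*(17 + 17) + 297)/(-268 + 17*(17 + 17))) = 1/((-130 + 17*34 + 297)/(-268 + 17*34)) = 1/((-130 + 578 + 297)/(-268 + 578)) = 1/(745/310) = 1/((1/310)*745) = 1/(149/62) = 62/149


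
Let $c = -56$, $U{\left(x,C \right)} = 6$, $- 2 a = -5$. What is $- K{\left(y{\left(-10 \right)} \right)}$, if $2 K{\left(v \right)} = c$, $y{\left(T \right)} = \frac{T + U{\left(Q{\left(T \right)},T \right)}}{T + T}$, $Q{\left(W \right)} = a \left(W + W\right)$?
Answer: $28$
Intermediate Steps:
$a = \frac{5}{2}$ ($a = \left(- \frac{1}{2}\right) \left(-5\right) = \frac{5}{2} \approx 2.5$)
$Q{\left(W \right)} = 5 W$ ($Q{\left(W \right)} = \frac{5 \left(W + W\right)}{2} = \frac{5 \cdot 2 W}{2} = 5 W$)
$y{\left(T \right)} = \frac{6 + T}{2 T}$ ($y{\left(T \right)} = \frac{T + 6}{T + T} = \frac{6 + T}{2 T}$)
$K{\left(v \right)} = -28$ ($K{\left(v \right)} = \frac{1}{2} \left(-56\right) = -28$)
$- K{\left(y{\left(-10 \right)} \right)} = \left(-1\right) \left(-28\right) = 28$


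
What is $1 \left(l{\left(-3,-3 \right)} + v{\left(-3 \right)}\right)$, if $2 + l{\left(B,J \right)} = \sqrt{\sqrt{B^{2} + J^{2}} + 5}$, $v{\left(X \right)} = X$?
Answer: $-5 + \sqrt{5 + 3 \sqrt{2}} \approx -1.9598$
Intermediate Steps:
$l{\left(B,J \right)} = -2 + \sqrt{5 + \sqrt{B^{2} + J^{2}}}$ ($l{\left(B,J \right)} = -2 + \sqrt{\sqrt{B^{2} + J^{2}} + 5} = -2 + \sqrt{5 + \sqrt{B^{2} + J^{2}}}$)
$1 \left(l{\left(-3,-3 \right)} + v{\left(-3 \right)}\right) = 1 \left(\left(-2 + \sqrt{5 + \sqrt{\left(-3\right)^{2} + \left(-3\right)^{2}}}\right) - 3\right) = 1 \left(\left(-2 + \sqrt{5 + \sqrt{9 + 9}}\right) - 3\right) = 1 \left(\left(-2 + \sqrt{5 + \sqrt{18}}\right) - 3\right) = 1 \left(\left(-2 + \sqrt{5 + 3 \sqrt{2}}\right) - 3\right) = 1 \left(-5 + \sqrt{5 + 3 \sqrt{2}}\right) = -5 + \sqrt{5 + 3 \sqrt{2}}$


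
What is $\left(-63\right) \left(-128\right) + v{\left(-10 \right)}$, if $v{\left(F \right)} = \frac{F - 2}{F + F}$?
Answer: $\frac{40323}{5} \approx 8064.6$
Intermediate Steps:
$v{\left(F \right)} = \frac{-2 + F}{2 F}$
$\left(-63\right) \left(-128\right) + v{\left(-10 \right)} = \left(-63\right) \left(-128\right) + \frac{-2 - 10}{2 \left(-10\right)} = 8064 + \frac{1}{2} \left(- \frac{1}{10}\right) \left(-12\right) = 8064 + \frac{3}{5} = \frac{40323}{5}$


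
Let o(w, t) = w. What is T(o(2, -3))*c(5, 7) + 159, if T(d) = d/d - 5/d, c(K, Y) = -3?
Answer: 327/2 ≈ 163.50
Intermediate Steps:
T(d) = 1 - 5/d
T(o(2, -3))*c(5, 7) + 159 = ((-5 + 2)/2)*(-3) + 159 = ((½)*(-3))*(-3) + 159 = -3/2*(-3) + 159 = 9/2 + 159 = 327/2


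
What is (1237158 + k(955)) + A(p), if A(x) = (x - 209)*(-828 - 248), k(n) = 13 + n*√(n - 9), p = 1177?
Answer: 195603 + 955*√946 ≈ 2.2498e+5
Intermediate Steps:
k(n) = 13 + n*√(-9 + n)
A(x) = 224884 - 1076*x (A(x) = (-209 + x)*(-1076) = 224884 - 1076*x)
(1237158 + k(955)) + A(p) = (1237158 + (13 + 955*√(-9 + 955))) + (224884 - 1076*1177) = (1237158 + (13 + 955*√946)) + (224884 - 1266452) = (1237171 + 955*√946) - 1041568 = 195603 + 955*√946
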